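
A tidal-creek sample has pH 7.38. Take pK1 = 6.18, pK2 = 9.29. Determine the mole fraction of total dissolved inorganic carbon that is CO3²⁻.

α₂ = 1 / (1 + [H⁺]/K2 + [H⁺]²/(K1K2)) = 1 / (1 + 10^+1.91 + 10^+0.71)
   = 1 / (1 + 81.283 + 5.1286) = 1/87.412 = 0.01144

α₂ = 0.0114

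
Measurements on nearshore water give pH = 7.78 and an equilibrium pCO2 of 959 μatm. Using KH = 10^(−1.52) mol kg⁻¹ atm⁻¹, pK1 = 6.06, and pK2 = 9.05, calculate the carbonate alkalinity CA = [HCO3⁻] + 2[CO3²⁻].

[CO2*] = KH · pCO2 = 10^(−1.52) × 959×10^-6 = 2.896×10^-5 mol/kg
α₀ = 1/(1 + K1/[H⁺] + K1K2/[H⁺]²) = 1/(1 + 10^+1.72 + 10^+0.45) = 0.01776
DIC = [CO2*]/α₀ = 2.896×10^-5 / 0.01776 = 1.630 mmol/kg
CA = (α₁ + 2α₂)·DIC = (0.9322 + 2×0.05006) × 1.630 = 1.68 mmol/kg

CA = 1.68 mmol/kg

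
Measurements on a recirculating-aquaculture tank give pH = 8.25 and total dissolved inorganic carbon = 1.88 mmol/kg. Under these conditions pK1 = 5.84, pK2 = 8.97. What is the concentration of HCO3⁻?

α₁ = 1 / (1 + [H⁺]/K1 + K2/[H⁺]) = 1 / (1 + 10^-2.41 + 10^-0.72)
   = 1 / (1 + 0.0038905 + 0.19055) = 1/1.1944 = 0.8372
[HCO3⁻] = α₁ × DIC = 0.8372 × 1.88 = 1.57 mmol/kg

[HCO3⁻] = 1.57 mmol/kg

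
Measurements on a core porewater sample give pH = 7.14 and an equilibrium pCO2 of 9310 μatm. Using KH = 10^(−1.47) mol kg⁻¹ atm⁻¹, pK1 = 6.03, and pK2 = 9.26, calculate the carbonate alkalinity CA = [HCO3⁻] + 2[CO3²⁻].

[CO2*] = KH · pCO2 = 10^(−1.47) × 9310×10^-6 = 3.155×10^-4 mol/kg
α₀ = 1/(1 + K1/[H⁺] + K1K2/[H⁺]²) = 1/(1 + 10^+1.11 + 10^-1.01) = 0.07153
DIC = [CO2*]/α₀ = 3.155×10^-4 / 0.07153 = 4.410 mmol/kg
CA = (α₁ + 2α₂)·DIC = (0.9215 + 2×0.006990) × 4.410 = 4.13 mmol/kg

CA = 4.13 mmol/kg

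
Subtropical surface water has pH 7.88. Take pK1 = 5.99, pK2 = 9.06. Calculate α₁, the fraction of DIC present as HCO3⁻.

α₁ = 1 / (1 + [H⁺]/K1 + K2/[H⁺]) = 1 / (1 + 10^-1.89 + 10^-1.18)
   = 1 / (1 + 0.012882 + 0.066069) = 1/1.0790 = 0.9268

α₁ = 0.927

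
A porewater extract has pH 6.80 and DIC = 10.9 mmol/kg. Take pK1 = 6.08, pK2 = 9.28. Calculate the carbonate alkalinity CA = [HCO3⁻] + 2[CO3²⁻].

CA = 9.19 mmol/kg

CA = [HCO3⁻] + 2[CO3²⁻] = (α₁ + 2α₂)·DIC
At pH 6.80: [H⁺]/K1 = 10^-0.72 = 0.19055, K2/[H⁺] = 10^-2.48 = 0.0033113
α₁ = 1/(1 + 0.19055 + 0.0033113) = 1/1.1939 = 0.8376; α₂ = α₁·K2/[H⁺] = 0.002774
α₁ + 2α₂ = 0.8432
CA = 0.8432 × 10.9 = 9.19 mmol/kg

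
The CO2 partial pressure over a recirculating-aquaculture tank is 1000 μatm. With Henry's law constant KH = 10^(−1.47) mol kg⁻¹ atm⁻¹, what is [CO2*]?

KH = 10^(−1.47) = 3.388×10^-2 mol kg⁻¹ atm⁻¹
[CO2*] = KH · pCO2 = 3.388×10^-2 × 1000×10^-6 atm = 3.39×10^-5 mol/kg

[CO2*] = 33.9 μmol/kg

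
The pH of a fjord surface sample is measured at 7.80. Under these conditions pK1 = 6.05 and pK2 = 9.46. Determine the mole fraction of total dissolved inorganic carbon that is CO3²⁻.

α₂ = 0.0210

α₂ = 1 / (1 + [H⁺]/K2 + [H⁺]²/(K1K2)) = 1 / (1 + 10^+1.66 + 10^-0.09)
   = 1 / (1 + 45.709 + 0.81283) = 1/47.522 = 0.02104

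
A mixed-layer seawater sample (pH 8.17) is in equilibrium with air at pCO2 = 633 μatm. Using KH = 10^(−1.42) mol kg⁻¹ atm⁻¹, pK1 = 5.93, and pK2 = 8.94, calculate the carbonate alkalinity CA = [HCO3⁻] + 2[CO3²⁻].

CA = 5.60 mmol/kg

[CO2*] = KH · pCO2 = 10^(−1.42) × 633×10^-6 = 2.407×10^-5 mol/kg
α₀ = 1/(1 + K1/[H⁺] + K1K2/[H⁺]²) = 1/(1 + 10^+2.24 + 10^+1.47) = 0.004895
DIC = [CO2*]/α₀ = 2.407×10^-5 / 0.004895 = 4.916 mmol/kg
CA = (α₁ + 2α₂)·DIC = (0.8506 + 2×0.1445) × 4.916 = 5.60 mmol/kg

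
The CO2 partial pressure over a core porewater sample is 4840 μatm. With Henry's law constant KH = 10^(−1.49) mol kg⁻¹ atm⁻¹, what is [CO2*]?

KH = 10^(−1.49) = 3.236×10^-2 mol kg⁻¹ atm⁻¹
[CO2*] = KH · pCO2 = 3.236×10^-2 × 4840×10^-6 atm = 1.57×10^-4 mol/kg

[CO2*] = 157 μmol/kg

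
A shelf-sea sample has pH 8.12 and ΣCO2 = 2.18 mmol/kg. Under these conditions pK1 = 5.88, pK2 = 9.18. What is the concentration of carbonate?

α₂ = 1 / (1 + [H⁺]/K2 + [H⁺]²/(K1K2)) = 1 / (1 + 10^+1.06 + 10^-1.18)
   = 1 / (1 + 11.482 + 0.066069) = 1/12.548 = 0.07970
[CO3²⁻] = α₂ × DIC = 0.07970 × 2.18 = 0.174 mmol/kg

[CO3²⁻] = 0.174 mmol/kg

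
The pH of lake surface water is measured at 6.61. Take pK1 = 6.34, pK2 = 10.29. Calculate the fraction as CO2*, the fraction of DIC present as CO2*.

α₀ = 1 / (1 + K1/[H⁺] + K1K2/[H⁺]²) = 1 / (1 + 10^+0.27 + 10^-3.41)
   = 1 / (1 + 1.8621 + 0.00038905) = 1/2.8625 = 0.3493

α₀ = 0.349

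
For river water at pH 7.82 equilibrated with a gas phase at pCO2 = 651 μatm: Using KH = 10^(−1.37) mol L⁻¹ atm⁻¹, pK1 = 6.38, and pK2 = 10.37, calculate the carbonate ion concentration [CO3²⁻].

[CO2*] = KH · pCO2 = 10^(−1.37) × 651×10^-6 = 2.777×10^-5 mol/L
α₀ = 1/(1 + K1/[H⁺] + K1K2/[H⁺]²) = 1/(1 + 10^+1.44 + 10^-1.11) = 0.03494
DIC = [CO2*]/α₀ = 2.777×10^-5 / 0.03494 = 0.7948 mmol/L
[CO3²⁻] = α₂·DIC; α₂ = 0.002712, so [CO3²⁻] = 0.002712 × 0.7948 = 0.00216 mmol/L = 2.16 μmol/L

[CO3²⁻] = 2.16 μmol/L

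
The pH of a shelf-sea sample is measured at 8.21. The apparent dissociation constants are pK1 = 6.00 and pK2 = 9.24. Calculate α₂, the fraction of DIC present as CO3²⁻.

α₂ = 1 / (1 + [H⁺]/K2 + [H⁺]²/(K1K2)) = 1 / (1 + 10^+1.03 + 10^-1.18)
   = 1 / (1 + 10.715 + 0.066069) = 1/11.781 = 0.08488

α₂ = 0.0849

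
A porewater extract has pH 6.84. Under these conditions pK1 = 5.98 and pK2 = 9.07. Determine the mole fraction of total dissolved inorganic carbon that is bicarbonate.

α₁ = 0.874

α₁ = 1 / (1 + [H⁺]/K1 + K2/[H⁺]) = 1 / (1 + 10^-0.86 + 10^-2.23)
   = 1 / (1 + 0.13804 + 0.0058884) = 1/1.1439 = 0.8742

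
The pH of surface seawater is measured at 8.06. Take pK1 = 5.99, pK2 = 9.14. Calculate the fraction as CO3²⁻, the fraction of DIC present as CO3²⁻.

α₂ = 1 / (1 + [H⁺]/K2 + [H⁺]²/(K1K2)) = 1 / (1 + 10^+1.08 + 10^-0.99)
   = 1 / (1 + 12.023 + 0.10233) = 1/13.125 = 0.07619

α₂ = 0.0762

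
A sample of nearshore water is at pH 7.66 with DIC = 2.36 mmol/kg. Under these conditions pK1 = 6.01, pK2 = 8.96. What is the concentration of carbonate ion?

α₂ = 1 / (1 + [H⁺]/K2 + [H⁺]²/(K1K2)) = 1 / (1 + 10^+1.30 + 10^-0.35)
   = 1 / (1 + 19.953 + 0.44668) = 1/21.399 = 0.04673
[CO3²⁻] = α₂ × DIC = 0.04673 × 2.36 = 0.110 mmol/kg

[CO3²⁻] = 0.110 mmol/kg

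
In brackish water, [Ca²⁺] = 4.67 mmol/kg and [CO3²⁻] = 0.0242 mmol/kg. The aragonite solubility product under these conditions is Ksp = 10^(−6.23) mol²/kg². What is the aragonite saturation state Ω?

Ksp = 10^(−6.23) = 5.888×10^-7
Ω = [Ca²⁺][CO3²⁻]/Ksp = (4.67×10^-3)(0.0242×10^-3) / 5.888×10^-7 = 0.192

Ω = 0.192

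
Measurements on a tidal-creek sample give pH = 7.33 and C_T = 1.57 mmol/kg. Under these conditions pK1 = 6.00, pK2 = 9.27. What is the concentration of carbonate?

α₂ = 1 / (1 + [H⁺]/K2 + [H⁺]²/(K1K2)) = 1 / (1 + 10^+1.94 + 10^+0.61)
   = 1 / (1 + 87.096 + 4.0738) = 1/92.170 = 0.01085
[CO3²⁻] = α₂ × DIC = 0.01085 × 1.57 = 0.0170 mmol/kg = 17.0 μmol/kg

[CO3²⁻] = 17.0 μmol/kg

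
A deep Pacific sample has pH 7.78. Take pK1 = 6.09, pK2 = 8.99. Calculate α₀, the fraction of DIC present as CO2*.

α₀ = 1 / (1 + K1/[H⁺] + K1K2/[H⁺]²) = 1 / (1 + 10^+1.69 + 10^+0.48)
   = 1 / (1 + 48.978 + 3.0200) = 1/52.998 = 0.01887

α₀ = 0.0189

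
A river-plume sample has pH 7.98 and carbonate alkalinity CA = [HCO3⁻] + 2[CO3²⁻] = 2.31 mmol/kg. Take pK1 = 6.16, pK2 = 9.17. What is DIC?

CA = [HCO3⁻] + 2[CO3²⁻] = (α₁ + 2α₂)·DIC
At pH 7.98: [H⁺]/K1 = 10^-1.82 = 0.015136, K2/[H⁺] = 10^-1.19 = 0.064565
α₁ = 1/(1 + 0.015136 + 0.064565) = 1/1.0797 = 0.9262; α₂ = α₁·K2/[H⁺] = 0.05980
α₁ + 2α₂ = 1.0458
DIC = CA / (α₁ + 2α₂) = 2.31 / 1.0458 = 2.21 mmol/kg

DIC = 2.21 mmol/kg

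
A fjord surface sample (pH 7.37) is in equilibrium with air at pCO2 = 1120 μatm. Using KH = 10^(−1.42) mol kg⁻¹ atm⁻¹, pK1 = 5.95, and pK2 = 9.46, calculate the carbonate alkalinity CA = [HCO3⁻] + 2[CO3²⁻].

CA = 1.14 mmol/kg

[CO2*] = KH · pCO2 = 10^(−1.42) × 1120×10^-6 = 4.258×10^-5 mol/kg
α₀ = 1/(1 + K1/[H⁺] + K1K2/[H⁺]²) = 1/(1 + 10^+1.42 + 10^-0.67) = 0.03634
DIC = [CO2*]/α₀ = 4.258×10^-5 / 0.03634 = 1.172 mmol/kg
CA = (α₁ + 2α₂)·DIC = (0.9559 + 2×0.007770) × 1.172 = 1.14 mmol/kg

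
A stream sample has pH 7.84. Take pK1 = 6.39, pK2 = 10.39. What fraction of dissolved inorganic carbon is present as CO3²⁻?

α₂ = 1 / (1 + [H⁺]/K2 + [H⁺]²/(K1K2)) = 1 / (1 + 10^+2.55 + 10^+1.10)
   = 1 / (1 + 354.81 + 12.589) = 1/368.40 = 0.002714

α₂ = 0.00271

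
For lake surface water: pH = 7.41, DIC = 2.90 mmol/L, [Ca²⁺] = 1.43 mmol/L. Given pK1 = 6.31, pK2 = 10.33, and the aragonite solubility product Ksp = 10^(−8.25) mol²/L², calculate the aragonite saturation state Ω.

Ω = 0.820

α₂ = 1 / (1 + [H⁺]/K2 + [H⁺]²/(K1K2)) = 1 / (1 + 10^+2.92 + 10^+1.82)
   = 1 / (1 + 831.76 + 66.069) = 1/898.83 = 0.001113
[CO3²⁻] = α₂ × DIC = 0.001113 × 2.90 = 0.003226 mmol/L = 3.226 μmol/L
Ksp = 10^(−8.25) = 5.623×10^-9
Ω = [Ca²⁺][CO3²⁻]/Ksp = (1.43×10^-3)(3.226×10^-6) / 5.623×10^-9 = 0.820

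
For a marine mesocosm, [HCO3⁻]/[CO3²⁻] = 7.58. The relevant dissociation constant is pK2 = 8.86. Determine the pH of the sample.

pH = 7.98

From K2 = [H⁺][CO3²⁻]/[HCO3⁻]:  pH = pK2 − log₁₀([HCO3⁻]/[CO3²⁻])
log₁₀(7.58) = +0.880
pH = 8.86 − (+0.880) = 7.98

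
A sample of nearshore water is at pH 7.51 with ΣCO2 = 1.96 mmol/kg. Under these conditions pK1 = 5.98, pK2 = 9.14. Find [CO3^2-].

[CO3²⁻] = 0.0436 mmol/kg

α₂ = 1 / (1 + [H⁺]/K2 + [H⁺]²/(K1K2)) = 1 / (1 + 10^+1.63 + 10^+0.10)
   = 1 / (1 + 42.658 + 1.2589) = 1/44.917 = 0.02226
[CO3²⁻] = α₂ × DIC = 0.02226 × 1.96 = 0.0436 mmol/kg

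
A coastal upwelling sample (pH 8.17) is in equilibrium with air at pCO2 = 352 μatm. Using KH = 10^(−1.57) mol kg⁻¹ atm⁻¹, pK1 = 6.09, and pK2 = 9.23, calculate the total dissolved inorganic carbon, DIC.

DIC = 1.25 mmol/kg

[CO2*] = KH · pCO2 = 10^(−1.57) × 352×10^-6 = 9.474×10^-6 mol/kg
α₀ = 1/(1 + K1/[H⁺] + K1K2/[H⁺]²) = 1/(1 + 10^+2.08 + 10^+1.02) = 0.007593
DIC = [CO2*]/α₀ = 9.474×10^-6 / 0.007593 = 1.25 mmol/kg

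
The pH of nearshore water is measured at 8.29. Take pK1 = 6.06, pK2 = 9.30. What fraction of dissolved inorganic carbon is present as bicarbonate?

α₁ = 1 / (1 + [H⁺]/K1 + K2/[H⁺]) = 1 / (1 + 10^-2.23 + 10^-1.01)
   = 1 / (1 + 0.0058884 + 0.097724) = 1/1.1036 = 0.9061

α₁ = 0.906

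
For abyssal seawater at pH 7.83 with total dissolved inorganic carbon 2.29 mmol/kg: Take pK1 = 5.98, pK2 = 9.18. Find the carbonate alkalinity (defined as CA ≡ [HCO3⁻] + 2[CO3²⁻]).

CA = [HCO3⁻] + 2[CO3²⁻] = (α₁ + 2α₂)·DIC
At pH 7.83: [H⁺]/K1 = 10^-1.85 = 0.014125, K2/[H⁺] = 10^-1.35 = 0.044668
α₁ = 1/(1 + 0.014125 + 0.044668) = 1/1.0588 = 0.9445; α₂ = α₁·K2/[H⁺] = 0.04219
α₁ + 2α₂ = 1.0288
CA = 1.0288 × 2.29 = 2.36 mmol/kg

CA = 2.36 mmol/kg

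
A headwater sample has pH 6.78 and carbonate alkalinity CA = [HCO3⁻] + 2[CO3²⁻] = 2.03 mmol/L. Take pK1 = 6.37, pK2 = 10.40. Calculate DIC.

DIC = 2.82 mmol/L

CA = [HCO3⁻] + 2[CO3²⁻] = (α₁ + 2α₂)·DIC
At pH 6.78: [H⁺]/K1 = 10^-0.41 = 0.38905, K2/[H⁺] = 10^-3.62 = 0.00023988
α₁ = 1/(1 + 0.38905 + 0.00023988) = 1/1.3893 = 0.7198; α₂ = α₁·K2/[H⁺] = 0.0001727
α₁ + 2α₂ = 0.7201
DIC = CA / (α₁ + 2α₂) = 2.03 / 0.7201 = 2.82 mmol/L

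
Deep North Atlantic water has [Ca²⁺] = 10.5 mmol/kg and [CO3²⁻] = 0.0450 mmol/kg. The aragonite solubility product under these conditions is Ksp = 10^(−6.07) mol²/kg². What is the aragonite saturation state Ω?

Ksp = 10^(−6.07) = 8.511×10^-7
Ω = [Ca²⁺][CO3²⁻]/Ksp = (10.5×10^-3)(0.0450×10^-3) / 8.511×10^-7 = 0.555

Ω = 0.555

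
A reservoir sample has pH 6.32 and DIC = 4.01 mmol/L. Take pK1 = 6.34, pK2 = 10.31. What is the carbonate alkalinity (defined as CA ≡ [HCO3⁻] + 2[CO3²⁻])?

CA = [HCO3⁻] + 2[CO3²⁻] = (α₁ + 2α₂)·DIC
At pH 6.32: [H⁺]/K1 = 10^0.02 = 1.0471, K2/[H⁺] = 10^-3.99 = 0.00010233
α₁ = 1/(1 + 1.0471 + 0.00010233) = 1/2.0472 = 0.4885; α₂ = α₁·K2/[H⁺] = 4.998×10^-5
α₁ + 2α₂ = 0.4886
CA = 0.4886 × 4.01 = 1.96 mmol/L

CA = 1.96 mmol/L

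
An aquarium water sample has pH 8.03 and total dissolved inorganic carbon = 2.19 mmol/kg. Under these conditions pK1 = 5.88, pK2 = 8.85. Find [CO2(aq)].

α₀ = 1 / (1 + K1/[H⁺] + K1K2/[H⁺]²) = 1 / (1 + 10^+2.15 + 10^+1.33)
   = 1 / (1 + 141.25 + 21.380) = 1/163.63 = 0.006111
[CO2*] = α₀ × DIC = 0.006111 × 2.19 = 0.0134 mmol/kg = 13.4 μmol/kg

[CO2*] = 13.4 μmol/kg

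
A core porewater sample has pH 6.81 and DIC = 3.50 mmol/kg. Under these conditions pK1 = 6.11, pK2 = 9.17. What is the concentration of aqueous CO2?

α₀ = 1 / (1 + K1/[H⁺] + K1K2/[H⁺]²) = 1 / (1 + 10^+0.70 + 10^-1.66)
   = 1 / (1 + 5.0119 + 0.021878) = 1/6.0337 = 0.1657
[CO2*] = α₀ × DIC = 0.1657 × 3.50 = 0.580 mmol/kg

[CO2*] = 0.580 mmol/kg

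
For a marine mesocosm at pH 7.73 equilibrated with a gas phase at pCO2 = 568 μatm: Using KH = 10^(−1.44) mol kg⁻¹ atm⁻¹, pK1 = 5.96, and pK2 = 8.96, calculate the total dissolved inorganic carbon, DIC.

[CO2*] = KH · pCO2 = 10^(−1.44) × 568×10^-6 = 2.062×10^-5 mol/kg
α₀ = 1/(1 + K1/[H⁺] + K1K2/[H⁺]²) = 1/(1 + 10^+1.77 + 10^+0.54) = 0.01578
DIC = [CO2*]/α₀ = 2.062×10^-5 / 0.01578 = 1.31 mmol/kg

DIC = 1.31 mmol/kg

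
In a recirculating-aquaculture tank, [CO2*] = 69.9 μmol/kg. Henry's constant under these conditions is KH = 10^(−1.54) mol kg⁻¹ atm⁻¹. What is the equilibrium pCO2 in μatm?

KH = 10^(−1.54) = 2.884×10^-2 mol kg⁻¹ atm⁻¹
pCO2 = [CO2*]/KH = 69.9×10^-6 / 2.884×10^-2 = 2.42×10^-3 atm = 2420 μatm

pCO2 = 2420 μatm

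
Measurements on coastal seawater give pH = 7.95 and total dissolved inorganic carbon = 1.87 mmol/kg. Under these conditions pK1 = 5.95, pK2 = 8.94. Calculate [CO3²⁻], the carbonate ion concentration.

α₂ = 1 / (1 + [H⁺]/K2 + [H⁺]²/(K1K2)) = 1 / (1 + 10^+0.99 + 10^-1.01)
   = 1 / (1 + 9.7724 + 0.097724) = 1/10.870 = 0.09200
[CO3²⁻] = α₂ × DIC = 0.09200 × 1.87 = 0.172 mmol/kg

[CO3²⁻] = 0.172 mmol/kg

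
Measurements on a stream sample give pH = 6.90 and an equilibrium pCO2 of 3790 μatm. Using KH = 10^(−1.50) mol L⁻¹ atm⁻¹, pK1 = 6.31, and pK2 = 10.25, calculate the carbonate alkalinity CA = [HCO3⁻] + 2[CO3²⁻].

[CO2*] = KH · pCO2 = 10^(−1.50) × 3790×10^-6 = 1.199×10^-4 mol/L
α₀ = 1/(1 + K1/[H⁺] + K1K2/[H⁺]²) = 1/(1 + 10^+0.59 + 10^-2.76) = 0.2044
DIC = [CO2*]/α₀ = 1.199×10^-4 / 0.2044 = 0.5863 mmol/L
CA = (α₁ + 2α₂)·DIC = (0.7952 + 2×0.0003552) × 0.5863 = 0.467 mmol/L

CA = 0.467 mmol/L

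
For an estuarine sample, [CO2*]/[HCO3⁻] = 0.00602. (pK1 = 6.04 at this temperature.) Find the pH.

pH = 8.26

From K1 = [H⁺][HCO3⁻]/[CO2*]:  pH = pK1 − log₁₀([CO2*]/[HCO3⁻])
log₁₀(0.00602) = -2.220
pH = 6.04 − (-2.220) = 8.26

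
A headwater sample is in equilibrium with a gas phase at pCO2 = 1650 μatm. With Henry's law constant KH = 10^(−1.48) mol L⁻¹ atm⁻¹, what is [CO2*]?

[CO2*] = 54.6 μmol/L

KH = 10^(−1.48) = 3.311×10^-2 mol L⁻¹ atm⁻¹
[CO2*] = KH · pCO2 = 3.311×10^-2 × 1650×10^-6 atm = 5.46×10^-5 mol/L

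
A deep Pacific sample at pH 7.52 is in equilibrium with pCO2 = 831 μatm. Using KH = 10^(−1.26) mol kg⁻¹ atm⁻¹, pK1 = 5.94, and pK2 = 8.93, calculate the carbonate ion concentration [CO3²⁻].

[CO2*] = KH · pCO2 = 10^(−1.26) × 831×10^-6 = 4.567×10^-5 mol/kg
α₀ = 1/(1 + K1/[H⁺] + K1K2/[H⁺]²) = 1/(1 + 10^+1.58 + 10^+0.17) = 0.02469
DIC = [CO2*]/α₀ = 4.567×10^-5 / 0.02469 = 1.849 mmol/kg
[CO3²⁻] = α₂·DIC; α₂ = 0.03652, so [CO3²⁻] = 0.03652 × 1.849 = 0.0675 mmol/kg

[CO3²⁻] = 0.0675 mmol/kg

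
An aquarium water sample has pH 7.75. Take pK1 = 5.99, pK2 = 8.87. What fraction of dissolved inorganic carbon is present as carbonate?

α₂ = 1 / (1 + [H⁺]/K2 + [H⁺]²/(K1K2)) = 1 / (1 + 10^+1.12 + 10^-0.64)
   = 1 / (1 + 13.183 + 0.22909) = 1/14.412 = 0.06939

α₂ = 0.0694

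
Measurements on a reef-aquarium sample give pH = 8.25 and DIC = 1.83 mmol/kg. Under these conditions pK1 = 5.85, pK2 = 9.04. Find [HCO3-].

[HCO3⁻] = 1.57 mmol/kg

α₁ = 1 / (1 + [H⁺]/K1 + K2/[H⁺]) = 1 / (1 + 10^-2.40 + 10^-0.79)
   = 1 / (1 + 0.0039811 + 0.16218) = 1/1.1662 = 0.8575
[HCO3⁻] = α₁ × DIC = 0.8575 × 1.83 = 1.57 mmol/kg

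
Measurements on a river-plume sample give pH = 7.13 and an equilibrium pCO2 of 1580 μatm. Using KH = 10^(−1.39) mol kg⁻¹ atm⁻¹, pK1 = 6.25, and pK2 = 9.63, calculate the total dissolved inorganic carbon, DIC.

DIC = 0.554 mmol/kg

[CO2*] = KH · pCO2 = 10^(−1.39) × 1580×10^-6 = 6.437×10^-5 mol/kg
α₀ = 1/(1 + K1/[H⁺] + K1K2/[H⁺]²) = 1/(1 + 10^+0.88 + 10^-1.62) = 0.1161
DIC = [CO2*]/α₀ = 6.437×10^-5 / 0.1161 = 0.554 mmol/kg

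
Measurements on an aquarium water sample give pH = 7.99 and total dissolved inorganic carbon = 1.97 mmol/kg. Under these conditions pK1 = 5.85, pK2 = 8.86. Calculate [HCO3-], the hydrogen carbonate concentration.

[HCO3⁻] = 1.72 mmol/kg

α₁ = 1 / (1 + [H⁺]/K1 + K2/[H⁺]) = 1 / (1 + 10^-2.14 + 10^-0.87)
   = 1 / (1 + 0.0072444 + 0.13490) = 1/1.1421 = 0.8755
[HCO3⁻] = α₁ × DIC = 0.8755 × 1.97 = 1.72 mmol/kg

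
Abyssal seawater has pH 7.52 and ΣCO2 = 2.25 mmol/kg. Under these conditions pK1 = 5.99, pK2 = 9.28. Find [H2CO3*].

[CO2*] = 0.0634 mmol/kg

α₀ = 1 / (1 + K1/[H⁺] + K1K2/[H⁺]²) = 1 / (1 + 10^+1.53 + 10^-0.23)
   = 1 / (1 + 33.884 + 0.58884) = 1/35.473 = 0.02819
[CO2*] = α₀ × DIC = 0.02819 × 2.25 = 0.0634 mmol/kg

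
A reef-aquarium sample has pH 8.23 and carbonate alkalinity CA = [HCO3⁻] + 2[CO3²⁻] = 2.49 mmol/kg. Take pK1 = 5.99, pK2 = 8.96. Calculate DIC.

CA = [HCO3⁻] + 2[CO3²⁻] = (α₁ + 2α₂)·DIC
At pH 8.23: [H⁺]/K1 = 10^-2.24 = 0.0057544, K2/[H⁺] = 10^-0.73 = 0.18621
α₁ = 1/(1 + 0.0057544 + 0.18621) = 1/1.1920 = 0.8390; α₂ = α₁·K2/[H⁺] = 0.1562
α₁ + 2α₂ = 1.1514
DIC = CA / (α₁ + 2α₂) = 2.49 / 1.1514 = 2.16 mmol/kg

DIC = 2.16 mmol/kg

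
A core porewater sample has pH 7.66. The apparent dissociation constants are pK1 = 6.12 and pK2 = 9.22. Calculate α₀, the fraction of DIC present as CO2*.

α₀ = 0.0273

α₀ = 1 / (1 + K1/[H⁺] + K1K2/[H⁺]²) = 1 / (1 + 10^+1.54 + 10^-0.02)
   = 1 / (1 + 34.674 + 0.95499) = 1/36.629 = 0.02730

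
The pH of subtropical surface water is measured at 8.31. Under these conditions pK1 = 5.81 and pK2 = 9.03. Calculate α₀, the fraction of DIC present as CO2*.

α₀ = 1 / (1 + K1/[H⁺] + K1K2/[H⁺]²) = 1 / (1 + 10^+2.50 + 10^+1.78)
   = 1 / (1 + 316.23 + 60.256) = 1/377.48 = 0.002649

α₀ = 0.00265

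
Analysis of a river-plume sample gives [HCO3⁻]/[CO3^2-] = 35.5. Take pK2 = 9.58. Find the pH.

From K2 = [H⁺][CO3^2-]/[HCO3⁻]:  pH = pK2 − log₁₀([HCO3⁻]/[CO3^2-])
log₁₀(35.5) = +1.550
pH = 9.58 − (+1.550) = 8.03

pH = 8.03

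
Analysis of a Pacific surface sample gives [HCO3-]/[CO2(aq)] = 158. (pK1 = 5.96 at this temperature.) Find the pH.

From K1 = [H⁺][HCO3-]/[CO2(aq)]:  pH = pK1 + log₁₀([HCO3-]/[CO2(aq)])
log₁₀(158) = +2.199
pH = 5.96 + (+2.199) = 8.16

pH = 8.16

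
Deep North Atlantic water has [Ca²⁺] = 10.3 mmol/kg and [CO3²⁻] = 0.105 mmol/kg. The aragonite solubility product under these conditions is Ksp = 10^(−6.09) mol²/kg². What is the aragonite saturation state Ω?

Ω = 1.33

Ksp = 10^(−6.09) = 8.128×10^-7
Ω = [Ca²⁺][CO3²⁻]/Ksp = (10.3×10^-3)(0.105×10^-3) / 8.128×10^-7 = 1.33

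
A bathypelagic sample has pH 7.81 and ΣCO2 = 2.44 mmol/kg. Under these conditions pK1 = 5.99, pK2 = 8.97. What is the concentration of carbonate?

[CO3²⁻] = 0.156 mmol/kg

α₂ = 1 / (1 + [H⁺]/K2 + [H⁺]²/(K1K2)) = 1 / (1 + 10^+1.16 + 10^-0.66)
   = 1 / (1 + 14.454 + 0.21878) = 1/15.673 = 0.06380
[CO3²⁻] = α₂ × DIC = 0.06380 × 2.44 = 0.156 mmol/kg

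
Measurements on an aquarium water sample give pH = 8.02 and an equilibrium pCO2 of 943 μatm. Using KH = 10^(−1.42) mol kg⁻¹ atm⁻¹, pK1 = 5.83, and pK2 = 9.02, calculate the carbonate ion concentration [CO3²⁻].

[CO2*] = KH · pCO2 = 10^(−1.42) × 943×10^-6 = 3.585×10^-5 mol/kg
α₀ = 1/(1 + K1/[H⁺] + K1K2/[H⁺]²) = 1/(1 + 10^+2.19 + 10^+1.19) = 0.005835
DIC = [CO2*]/α₀ = 3.585×10^-5 / 0.005835 = 6.144 mmol/kg
[CO3²⁻] = α₂·DIC; α₂ = 0.09038, so [CO3²⁻] = 0.09038 × 6.144 = 0.555 mmol/kg

[CO3²⁻] = 0.555 mmol/kg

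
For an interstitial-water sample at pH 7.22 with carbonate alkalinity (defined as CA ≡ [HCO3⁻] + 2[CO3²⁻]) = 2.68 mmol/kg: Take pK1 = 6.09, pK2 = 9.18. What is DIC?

CA = [HCO3⁻] + 2[CO3²⁻] = (α₁ + 2α₂)·DIC
At pH 7.22: [H⁺]/K1 = 10^-1.13 = 0.074131, K2/[H⁺] = 10^-1.96 = 0.010965
α₁ = 1/(1 + 0.074131 + 0.010965) = 1/1.0851 = 0.9216; α₂ = α₁·K2/[H⁺] = 0.01010
α₁ + 2α₂ = 0.9418
DIC = CA / (α₁ + 2α₂) = 2.68 / 0.9418 = 2.85 mmol/kg

DIC = 2.85 mmol/kg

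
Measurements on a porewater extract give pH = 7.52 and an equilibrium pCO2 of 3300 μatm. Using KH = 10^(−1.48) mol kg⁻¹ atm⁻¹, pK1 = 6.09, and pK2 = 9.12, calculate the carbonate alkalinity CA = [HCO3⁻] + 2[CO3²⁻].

[CO2*] = KH · pCO2 = 10^(−1.48) × 3300×10^-6 = 1.093×10^-4 mol/kg
α₀ = 1/(1 + K1/[H⁺] + K1K2/[H⁺]²) = 1/(1 + 10^+1.43 + 10^-0.17) = 0.03498
DIC = [CO2*]/α₀ = 1.093×10^-4 / 0.03498 = 3.124 mmol/kg
CA = (α₁ + 2α₂)·DIC = (0.9414 + 2×0.02365) × 3.124 = 3.09 mmol/kg

CA = 3.09 mmol/kg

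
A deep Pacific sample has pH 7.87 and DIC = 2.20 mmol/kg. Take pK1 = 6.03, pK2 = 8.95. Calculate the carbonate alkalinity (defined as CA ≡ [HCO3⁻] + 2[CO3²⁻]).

CA = 2.34 mmol/kg

CA = [HCO3⁻] + 2[CO3²⁻] = (α₁ + 2α₂)·DIC
At pH 7.87: [H⁺]/K1 = 10^-1.84 = 0.014454, K2/[H⁺] = 10^-1.08 = 0.083176
α₁ = 1/(1 + 0.014454 + 0.083176) = 1/1.0976 = 0.9111; α₂ = α₁·K2/[H⁺] = 0.07578
α₁ + 2α₂ = 1.0626
CA = 1.0626 × 2.20 = 2.34 mmol/kg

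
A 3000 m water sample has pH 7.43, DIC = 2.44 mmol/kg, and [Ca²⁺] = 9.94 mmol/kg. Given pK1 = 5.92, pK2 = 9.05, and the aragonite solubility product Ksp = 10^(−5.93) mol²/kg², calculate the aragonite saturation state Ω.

Ω = 0.469

α₂ = 1 / (1 + [H⁺]/K2 + [H⁺]²/(K1K2)) = 1 / (1 + 10^+1.62 + 10^+0.11)
   = 1 / (1 + 41.687 + 1.2882) = 1/43.975 = 0.02274
[CO3²⁻] = α₂ × DIC = 0.02274 × 2.44 = 0.05549 mmol/kg
Ksp = 10^(−5.93) = 1.175×10^-6
Ω = [Ca²⁺][CO3²⁻]/Ksp = (9.94×10^-3)(5.549×10^-5) / 1.175×10^-6 = 0.469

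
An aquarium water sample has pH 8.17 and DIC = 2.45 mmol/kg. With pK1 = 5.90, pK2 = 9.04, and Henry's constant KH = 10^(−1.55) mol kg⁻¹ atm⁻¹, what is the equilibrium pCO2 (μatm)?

pCO2 = 409 μatm

α₀ = 1 / (1 + K1/[H⁺] + K1K2/[H⁺]²) = 1 / (1 + 10^+2.27 + 10^+1.40)
   = 1 / (1 + 186.21 + 25.119) = 1/212.33 = 0.004710
[CO2*] = α₀ × DIC = 0.004710 × 2.45 = 0.01154 mmol/kg = 11.54 μmol/kg
pCO2 = [CO2*]/KH = 1.154×10^-5 / 2.818×10^-2 = 409 μatm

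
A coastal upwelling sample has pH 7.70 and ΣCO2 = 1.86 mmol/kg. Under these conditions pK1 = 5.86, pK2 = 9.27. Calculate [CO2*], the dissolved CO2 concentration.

[CO2*] = 0.0258 mmol/kg

α₀ = 1 / (1 + K1/[H⁺] + K1K2/[H⁺]²) = 1 / (1 + 10^+1.84 + 10^+0.27)
   = 1 / (1 + 69.183 + 1.8621) = 1/72.045 = 0.01388
[CO2*] = α₀ × DIC = 0.01388 × 1.86 = 0.0258 mmol/kg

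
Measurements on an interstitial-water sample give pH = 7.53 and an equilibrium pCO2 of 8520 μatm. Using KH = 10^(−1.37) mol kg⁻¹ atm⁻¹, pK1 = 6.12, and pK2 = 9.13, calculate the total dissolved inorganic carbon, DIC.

DIC = 9.94 mmol/kg

[CO2*] = KH · pCO2 = 10^(−1.37) × 8520×10^-6 = 3.634×10^-4 mol/kg
α₀ = 1/(1 + K1/[H⁺] + K1K2/[H⁺]²) = 1/(1 + 10^+1.41 + 10^-0.19) = 0.03656
DIC = [CO2*]/α₀ = 3.634×10^-4 / 0.03656 = 9.94 mmol/kg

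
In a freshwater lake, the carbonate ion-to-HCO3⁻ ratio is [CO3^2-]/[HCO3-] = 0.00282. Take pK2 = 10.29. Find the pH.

From K2 = [H⁺][CO3^2-]/[HCO3-]:  pH = pK2 + log₁₀([CO3^2-]/[HCO3-])
log₁₀(0.00282) = -2.550
pH = 10.29 + (-2.550) = 7.74

pH = 7.74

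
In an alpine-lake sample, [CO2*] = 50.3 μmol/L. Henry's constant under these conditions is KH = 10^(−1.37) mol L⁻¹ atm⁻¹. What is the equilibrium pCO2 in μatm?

KH = 10^(−1.37) = 4.266×10^-2 mol L⁻¹ atm⁻¹
pCO2 = [CO2*]/KH = 50.3×10^-6 / 4.266×10^-2 = 1.18×10^-3 atm = 1180 μatm

pCO2 = 1180 μatm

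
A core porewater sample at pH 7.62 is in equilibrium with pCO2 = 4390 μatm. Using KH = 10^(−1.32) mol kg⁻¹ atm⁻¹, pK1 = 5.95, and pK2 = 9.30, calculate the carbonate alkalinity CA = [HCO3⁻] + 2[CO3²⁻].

[CO2*] = KH · pCO2 = 10^(−1.32) × 4390×10^-6 = 2.101×10^-4 mol/kg
α₀ = 1/(1 + K1/[H⁺] + K1K2/[H⁺]²) = 1/(1 + 10^+1.67 + 10^-0.01) = 0.02051
DIC = [CO2*]/α₀ = 2.101×10^-4 / 0.02051 = 10.24 mmol/kg
CA = (α₁ + 2α₂)·DIC = (0.9594 + 2×0.02005) × 10.24 = 10.2 mmol/kg

CA = 10.2 mmol/kg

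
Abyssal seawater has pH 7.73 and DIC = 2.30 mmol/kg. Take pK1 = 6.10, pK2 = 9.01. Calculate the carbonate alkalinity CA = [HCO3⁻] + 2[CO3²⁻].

CA = 2.36 mmol/kg

CA = [HCO3⁻] + 2[CO3²⁻] = (α₁ + 2α₂)·DIC
At pH 7.73: [H⁺]/K1 = 10^-1.63 = 0.023442, K2/[H⁺] = 10^-1.28 = 0.052481
α₁ = 1/(1 + 0.023442 + 0.052481) = 1/1.0759 = 0.9294; α₂ = α₁·K2/[H⁺] = 0.04878
α₁ + 2α₂ = 1.0270
CA = 1.0270 × 2.30 = 2.36 mmol/kg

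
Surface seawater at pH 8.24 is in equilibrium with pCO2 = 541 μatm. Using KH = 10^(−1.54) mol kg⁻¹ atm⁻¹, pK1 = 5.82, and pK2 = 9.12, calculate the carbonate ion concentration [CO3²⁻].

[CO2*] = KH · pCO2 = 10^(−1.54) × 541×10^-6 = 1.560×10^-5 mol/kg
α₀ = 1/(1 + K1/[H⁺] + K1K2/[H⁺]²) = 1/(1 + 10^+2.42 + 10^+1.54) = 0.003348
DIC = [CO2*]/α₀ = 1.560×10^-5 / 0.003348 = 4.661 mmol/kg
[CO3²⁻] = α₂·DIC; α₂ = 0.1161, so [CO3²⁻] = 0.1161 × 4.661 = 0.541 mmol/kg

[CO3²⁻] = 0.541 mmol/kg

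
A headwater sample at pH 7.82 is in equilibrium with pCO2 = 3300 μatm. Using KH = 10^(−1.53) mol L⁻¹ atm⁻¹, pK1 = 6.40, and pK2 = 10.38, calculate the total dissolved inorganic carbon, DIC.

[CO2*] = KH · pCO2 = 10^(−1.53) × 3300×10^-6 = 9.739×10^-5 mol/L
α₀ = 1/(1 + K1/[H⁺] + K1K2/[H⁺]²) = 1/(1 + 10^+1.42 + 10^-1.14) = 0.03653
DIC = [CO2*]/α₀ = 9.739×10^-5 / 0.03653 = 2.67 mmol/L

DIC = 2.67 mmol/L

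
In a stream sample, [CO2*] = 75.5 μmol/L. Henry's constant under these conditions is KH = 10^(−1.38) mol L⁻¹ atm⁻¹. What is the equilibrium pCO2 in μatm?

KH = 10^(−1.38) = 4.169×10^-2 mol L⁻¹ atm⁻¹
pCO2 = [CO2*]/KH = 75.5×10^-6 / 4.169×10^-2 = 1.81×10^-3 atm = 1810 μatm

pCO2 = 1810 μatm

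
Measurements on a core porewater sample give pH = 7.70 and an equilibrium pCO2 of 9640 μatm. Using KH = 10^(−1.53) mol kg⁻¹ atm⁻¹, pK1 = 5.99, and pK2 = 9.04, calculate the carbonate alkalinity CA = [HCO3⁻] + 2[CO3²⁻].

CA = 15.9 mmol/kg

[CO2*] = KH · pCO2 = 10^(−1.53) × 9640×10^-6 = 2.845×10^-4 mol/kg
α₀ = 1/(1 + K1/[H⁺] + K1K2/[H⁺]²) = 1/(1 + 10^+1.71 + 10^+0.37) = 0.01830
DIC = [CO2*]/α₀ = 2.845×10^-4 / 0.01830 = 15.54 mmol/kg
CA = (α₁ + 2α₂)·DIC = (0.9388 + 2×0.04291) × 15.54 = 15.9 mmol/kg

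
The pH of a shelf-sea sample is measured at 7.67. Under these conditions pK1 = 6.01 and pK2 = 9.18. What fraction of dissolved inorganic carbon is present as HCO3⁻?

α₁ = 1 / (1 + [H⁺]/K1 + K2/[H⁺]) = 1 / (1 + 10^-1.66 + 10^-1.51)
   = 1 / (1 + 0.021878 + 0.030903) = 1/1.0528 = 0.9499

α₁ = 0.950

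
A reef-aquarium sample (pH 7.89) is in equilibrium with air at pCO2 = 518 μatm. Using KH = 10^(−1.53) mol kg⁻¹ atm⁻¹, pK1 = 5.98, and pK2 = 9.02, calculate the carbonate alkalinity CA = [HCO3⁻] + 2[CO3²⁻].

CA = 1.43 mmol/kg

[CO2*] = KH · pCO2 = 10^(−1.53) × 518×10^-6 = 1.529×10^-5 mol/kg
α₀ = 1/(1 + K1/[H⁺] + K1K2/[H⁺]²) = 1/(1 + 10^+1.91 + 10^+0.78) = 0.01132
DIC = [CO2*]/α₀ = 1.529×10^-5 / 0.01132 = 1.350 mmol/kg
CA = (α₁ + 2α₂)·DIC = (0.9204 + 2×0.06823) × 1.350 = 1.43 mmol/kg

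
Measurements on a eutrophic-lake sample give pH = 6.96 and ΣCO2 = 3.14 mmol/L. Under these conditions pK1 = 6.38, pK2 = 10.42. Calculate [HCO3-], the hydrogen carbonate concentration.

[HCO3⁻] = 2.49 mmol/L

α₁ = 1 / (1 + [H⁺]/K1 + K2/[H⁺]) = 1 / (1 + 10^-0.58 + 10^-3.46)
   = 1 / (1 + 0.26303 + 0.00034674) = 1/1.2634 = 0.7915
[HCO3⁻] = α₁ × DIC = 0.7915 × 3.14 = 2.49 mmol/L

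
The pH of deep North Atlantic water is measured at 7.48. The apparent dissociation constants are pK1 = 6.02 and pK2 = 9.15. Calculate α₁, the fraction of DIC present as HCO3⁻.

α₁ = 0.947

α₁ = 1 / (1 + [H⁺]/K1 + K2/[H⁺]) = 1 / (1 + 10^-1.46 + 10^-1.67)
   = 1 / (1 + 0.034674 + 0.021380) = 1/1.0561 = 0.9469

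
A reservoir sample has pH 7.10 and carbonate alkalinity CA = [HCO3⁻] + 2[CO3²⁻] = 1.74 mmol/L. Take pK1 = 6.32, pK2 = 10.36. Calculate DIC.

CA = [HCO3⁻] + 2[CO3²⁻] = (α₁ + 2α₂)·DIC
At pH 7.10: [H⁺]/K1 = 10^-0.78 = 0.16596, K2/[H⁺] = 10^-3.26 = 0.00054954
α₁ = 1/(1 + 0.16596 + 0.00054954) = 1/1.1665 = 0.8573; α₂ = α₁·K2/[H⁺] = 0.0004711
α₁ + 2α₂ = 0.8582
DIC = CA / (α₁ + 2α₂) = 1.74 / 0.8582 = 2.03 mmol/L

DIC = 2.03 mmol/L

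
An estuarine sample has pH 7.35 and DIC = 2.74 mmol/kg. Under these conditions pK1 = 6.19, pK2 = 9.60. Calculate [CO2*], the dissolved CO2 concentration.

[CO2*] = 0.176 mmol/kg

α₀ = 1 / (1 + K1/[H⁺] + K1K2/[H⁺]²) = 1 / (1 + 10^+1.16 + 10^-1.09)
   = 1 / (1 + 14.454 + 0.081283) = 1/15.536 = 0.06437
[CO2*] = α₀ × DIC = 0.06437 × 2.74 = 0.176 mmol/kg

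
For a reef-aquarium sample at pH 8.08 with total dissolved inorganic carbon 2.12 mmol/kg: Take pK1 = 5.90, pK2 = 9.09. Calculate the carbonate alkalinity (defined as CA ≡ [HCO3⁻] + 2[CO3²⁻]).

CA = 2.29 mmol/kg

CA = [HCO3⁻] + 2[CO3²⁻] = (α₁ + 2α₂)·DIC
At pH 8.08: [H⁺]/K1 = 10^-2.18 = 0.0066069, K2/[H⁺] = 10^-1.01 = 0.097724
α₁ = 1/(1 + 0.0066069 + 0.097724) = 1/1.1043 = 0.9055; α₂ = α₁·K2/[H⁺] = 0.08849
α₁ + 2α₂ = 1.0825
CA = 1.0825 × 2.12 = 2.29 mmol/kg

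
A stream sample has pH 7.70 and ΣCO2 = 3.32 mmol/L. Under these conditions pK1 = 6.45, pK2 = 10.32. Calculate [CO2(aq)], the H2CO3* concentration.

α₀ = 1 / (1 + K1/[H⁺] + K1K2/[H⁺]²) = 1 / (1 + 10^+1.25 + 10^-1.37)
   = 1 / (1 + 17.783 + 0.042658) = 1/18.825 = 0.05312
[CO2*] = α₀ × DIC = 0.05312 × 3.32 = 0.176 mmol/L

[CO2*] = 0.176 mmol/L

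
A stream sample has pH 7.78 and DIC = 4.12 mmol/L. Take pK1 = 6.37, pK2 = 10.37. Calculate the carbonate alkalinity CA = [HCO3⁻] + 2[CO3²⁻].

CA = [HCO3⁻] + 2[CO3²⁻] = (α₁ + 2α₂)·DIC
At pH 7.78: [H⁺]/K1 = 10^-1.41 = 0.038905, K2/[H⁺] = 10^-2.59 = 0.0025704
α₁ = 1/(1 + 0.038905 + 0.0025704) = 1/1.0415 = 0.9602; α₂ = α₁·K2/[H⁺] = 0.002468
α₁ + 2α₂ = 0.9651
CA = 0.9651 × 4.12 = 3.98 mmol/L

CA = 3.98 mmol/L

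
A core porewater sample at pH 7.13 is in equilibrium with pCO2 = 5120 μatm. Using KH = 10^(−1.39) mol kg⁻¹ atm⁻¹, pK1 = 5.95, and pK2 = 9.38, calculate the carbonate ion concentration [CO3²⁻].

[CO2*] = KH · pCO2 = 10^(−1.39) × 5120×10^-6 = 2.086×10^-4 mol/kg
α₀ = 1/(1 + K1/[H⁺] + K1K2/[H⁺]²) = 1/(1 + 10^+1.18 + 10^-1.07) = 0.06165
DIC = [CO2*]/α₀ = 2.086×10^-4 / 0.06165 = 3.383 mmol/kg
[CO3²⁻] = α₂·DIC; α₂ = 0.005247, so [CO3²⁻] = 0.005247 × 3.383 = 0.0178 mmol/kg = 17.8 μmol/kg

[CO3²⁻] = 17.8 μmol/kg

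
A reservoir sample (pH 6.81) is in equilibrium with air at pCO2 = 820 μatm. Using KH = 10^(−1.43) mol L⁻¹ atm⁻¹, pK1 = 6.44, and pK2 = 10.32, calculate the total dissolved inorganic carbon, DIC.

DIC = 0.102 mmol/L

[CO2*] = KH · pCO2 = 10^(−1.43) × 820×10^-6 = 3.047×10^-5 mol/L
α₀ = 1/(1 + K1/[H⁺] + K1K2/[H⁺]²) = 1/(1 + 10^+0.37 + 10^-3.14) = 0.2990
DIC = [CO2*]/α₀ = 3.047×10^-5 / 0.2990 = 0.102 mmol/L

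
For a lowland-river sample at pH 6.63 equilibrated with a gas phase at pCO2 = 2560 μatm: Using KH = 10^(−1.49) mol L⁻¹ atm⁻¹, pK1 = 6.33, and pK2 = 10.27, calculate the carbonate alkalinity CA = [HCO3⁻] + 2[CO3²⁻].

[CO2*] = KH · pCO2 = 10^(−1.49) × 2560×10^-6 = 8.284×10^-5 mol/L
α₀ = 1/(1 + K1/[H⁺] + K1K2/[H⁺]²) = 1/(1 + 10^+0.30 + 10^-3.34) = 0.3338
DIC = [CO2*]/α₀ = 8.284×10^-5 / 0.3338 = 0.2482 mmol/L
CA = (α₁ + 2α₂)·DIC = (0.6660 + 2×0.0001526) × 0.2482 = 0.165 mmol/L

CA = 0.165 mmol/L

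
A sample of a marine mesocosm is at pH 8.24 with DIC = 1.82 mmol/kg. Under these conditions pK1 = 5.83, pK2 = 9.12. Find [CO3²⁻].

α₂ = 1 / (1 + [H⁺]/K2 + [H⁺]²/(K1K2)) = 1 / (1 + 10^+0.88 + 10^-1.53)
   = 1 / (1 + 7.5858 + 0.029512) = 1/8.6153 = 0.1161
[CO3²⁻] = α₂ × DIC = 0.1161 × 1.82 = 0.211 mmol/kg

[CO3²⁻] = 0.211 mmol/kg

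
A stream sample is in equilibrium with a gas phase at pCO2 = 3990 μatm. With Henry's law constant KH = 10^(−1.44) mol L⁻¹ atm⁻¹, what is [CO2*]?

KH = 10^(−1.44) = 3.631×10^-2 mol L⁻¹ atm⁻¹
[CO2*] = KH · pCO2 = 3.631×10^-2 × 3990×10^-6 atm = 1.45×10^-4 mol/L

[CO2*] = 145 μmol/L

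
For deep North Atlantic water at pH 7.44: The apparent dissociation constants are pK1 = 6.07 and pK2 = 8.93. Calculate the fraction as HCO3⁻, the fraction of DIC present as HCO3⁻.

α₁ = 1 / (1 + [H⁺]/K1 + K2/[H⁺]) = 1 / (1 + 10^-1.37 + 10^-1.49)
   = 1 / (1 + 0.042658 + 0.032359) = 1/1.0750 = 0.9302

α₁ = 0.930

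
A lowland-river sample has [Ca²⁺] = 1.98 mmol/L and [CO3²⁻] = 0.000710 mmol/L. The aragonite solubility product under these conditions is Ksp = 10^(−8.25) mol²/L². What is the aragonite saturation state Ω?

Ω = 0.250

Ksp = 10^(−8.25) = 5.623×10^-9
Ω = [Ca²⁺][CO3²⁻]/Ksp = (1.98×10^-3)(0.000710×10^-3) / 5.623×10^-9 = 0.250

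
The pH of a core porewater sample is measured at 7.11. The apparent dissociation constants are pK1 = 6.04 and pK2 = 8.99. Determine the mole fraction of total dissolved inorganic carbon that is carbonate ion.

α₂ = 0.0120

α₂ = 1 / (1 + [H⁺]/K2 + [H⁺]²/(K1K2)) = 1 / (1 + 10^+1.88 + 10^+0.81)
   = 1 / (1 + 75.858 + 6.4565) = 1/83.314 = 0.01200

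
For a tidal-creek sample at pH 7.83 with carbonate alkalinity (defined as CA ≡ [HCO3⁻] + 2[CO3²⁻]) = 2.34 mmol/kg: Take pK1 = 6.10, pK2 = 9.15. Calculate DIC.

DIC = 2.28 mmol/kg

CA = [HCO3⁻] + 2[CO3²⁻] = (α₁ + 2α₂)·DIC
At pH 7.83: [H⁺]/K1 = 10^-1.73 = 0.018621, K2/[H⁺] = 10^-1.32 = 0.047863
α₁ = 1/(1 + 0.018621 + 0.047863) = 1/1.0665 = 0.9377; α₂ = α₁·K2/[H⁺] = 0.04488
α₁ + 2α₂ = 1.0274
DIC = CA / (α₁ + 2α₂) = 2.34 / 1.0274 = 2.28 mmol/kg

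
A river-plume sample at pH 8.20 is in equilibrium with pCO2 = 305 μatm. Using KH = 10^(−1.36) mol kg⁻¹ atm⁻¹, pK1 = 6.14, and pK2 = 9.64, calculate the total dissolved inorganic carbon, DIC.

[CO2*] = KH · pCO2 = 10^(−1.36) × 305×10^-6 = 1.331×10^-5 mol/kg
α₀ = 1/(1 + K1/[H⁺] + K1K2/[H⁺]²) = 1/(1 + 10^+2.06 + 10^+0.62) = 0.008334
DIC = [CO2*]/α₀ = 1.331×10^-5 / 0.008334 = 1.60 mmol/kg

DIC = 1.60 mmol/kg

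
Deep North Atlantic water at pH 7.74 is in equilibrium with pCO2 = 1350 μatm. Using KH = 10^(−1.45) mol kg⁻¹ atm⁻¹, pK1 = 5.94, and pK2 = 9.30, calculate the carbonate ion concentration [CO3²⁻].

[CO2*] = KH · pCO2 = 10^(−1.45) × 1350×10^-6 = 4.790×10^-5 mol/kg
α₀ = 1/(1 + K1/[H⁺] + K1K2/[H⁺]²) = 1/(1 + 10^+1.80 + 10^+0.24) = 0.01519
DIC = [CO2*]/α₀ = 4.790×10^-5 / 0.01519 = 3.153 mmol/kg
[CO3²⁻] = α₂·DIC; α₂ = 0.02640, so [CO3²⁻] = 0.02640 × 3.153 = 0.0832 mmol/kg

[CO3²⁻] = 0.0832 mmol/kg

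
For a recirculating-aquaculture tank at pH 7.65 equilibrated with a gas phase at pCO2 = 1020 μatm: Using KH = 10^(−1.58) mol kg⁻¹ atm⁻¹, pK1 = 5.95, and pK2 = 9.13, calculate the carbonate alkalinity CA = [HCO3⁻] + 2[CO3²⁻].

[CO2*] = KH · pCO2 = 10^(−1.58) × 1020×10^-6 = 2.683×10^-5 mol/kg
α₀ = 1/(1 + K1/[H⁺] + K1K2/[H⁺]²) = 1/(1 + 10^+1.70 + 10^+0.22) = 0.01895
DIC = [CO2*]/α₀ = 2.683×10^-5 / 0.01895 = 1.416 mmol/kg
CA = (α₁ + 2α₂)·DIC = (0.9496 + 2×0.03144) × 1.416 = 1.43 mmol/kg

CA = 1.43 mmol/kg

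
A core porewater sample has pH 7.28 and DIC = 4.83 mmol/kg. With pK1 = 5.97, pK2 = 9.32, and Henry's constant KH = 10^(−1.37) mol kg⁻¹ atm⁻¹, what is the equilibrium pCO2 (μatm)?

α₀ = 1 / (1 + K1/[H⁺] + K1K2/[H⁺]²) = 1 / (1 + 10^+1.31 + 10^-0.73)
   = 1 / (1 + 20.417 + 0.18621) = 1/21.604 = 0.04629
[CO2*] = α₀ × DIC = 0.04629 × 4.83 = 0.2236 mmol/kg
pCO2 = [CO2*]/KH = 2.236×10^-4 / 4.266×10^-2 = 5240 μatm

pCO2 = 5240 μatm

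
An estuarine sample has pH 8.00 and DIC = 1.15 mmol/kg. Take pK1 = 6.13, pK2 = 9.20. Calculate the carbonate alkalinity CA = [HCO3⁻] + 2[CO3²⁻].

CA = 1.20 mmol/kg

CA = [HCO3⁻] + 2[CO3²⁻] = (α₁ + 2α₂)·DIC
At pH 8.00: [H⁺]/K1 = 10^-1.87 = 0.013490, K2/[H⁺] = 10^-1.20 = 0.063096
α₁ = 1/(1 + 0.013490 + 0.063096) = 1/1.0766 = 0.9289; α₂ = α₁·K2/[H⁺] = 0.05861
α₁ + 2α₂ = 1.0461
CA = 1.0461 × 1.15 = 1.20 mmol/kg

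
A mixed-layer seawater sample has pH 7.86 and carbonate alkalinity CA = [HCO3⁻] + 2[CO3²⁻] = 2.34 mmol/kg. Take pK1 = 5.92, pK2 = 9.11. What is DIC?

CA = [HCO3⁻] + 2[CO3²⁻] = (α₁ + 2α₂)·DIC
At pH 7.86: [H⁺]/K1 = 10^-1.94 = 0.011482, K2/[H⁺] = 10^-1.25 = 0.056234
α₁ = 1/(1 + 0.011482 + 0.056234) = 1/1.0677 = 0.9366; α₂ = α₁·K2/[H⁺] = 0.05267
α₁ + 2α₂ = 1.0419
DIC = CA / (α₁ + 2α₂) = 2.34 / 1.0419 = 2.25 mmol/kg

DIC = 2.25 mmol/kg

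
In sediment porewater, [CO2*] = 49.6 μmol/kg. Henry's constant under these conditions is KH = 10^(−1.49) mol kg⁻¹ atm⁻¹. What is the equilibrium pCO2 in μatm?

KH = 10^(−1.49) = 3.236×10^-2 mol kg⁻¹ atm⁻¹
pCO2 = [CO2*]/KH = 49.6×10^-6 / 3.236×10^-2 = 1.53×10^-3 atm = 1530 μatm

pCO2 = 1530 μatm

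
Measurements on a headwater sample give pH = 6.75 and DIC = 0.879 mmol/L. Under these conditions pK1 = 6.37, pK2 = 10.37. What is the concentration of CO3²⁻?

α₂ = 1 / (1 + [H⁺]/K2 + [H⁺]²/(K1K2)) = 1 / (1 + 10^+3.62 + 10^+3.24)
   = 1 / (1 + 4168.7 + 1737.8) = 1/5907.5 = 0.0001693
[CO3²⁻] = α₂ × DIC = 0.0001693 × 0.879 = 0.000149 mmol/L = 0.149 μmol/L

[CO3²⁻] = 0.149 μmol/L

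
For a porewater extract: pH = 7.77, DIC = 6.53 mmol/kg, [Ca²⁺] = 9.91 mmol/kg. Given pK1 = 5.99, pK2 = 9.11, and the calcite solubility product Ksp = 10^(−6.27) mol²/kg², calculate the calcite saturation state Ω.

α₂ = 1 / (1 + [H⁺]/K2 + [H⁺]²/(K1K2)) = 1 / (1 + 10^+1.34 + 10^-0.44)
   = 1 / (1 + 21.878 + 0.36308) = 1/23.241 = 0.04303
[CO3²⁻] = α₂ × DIC = 0.04303 × 6.53 = 0.2810 mmol/kg
Ksp = 10^(−6.27) = 5.370×10^-7
Ω = [Ca²⁺][CO3²⁻]/Ksp = (9.91×10^-3)(2.810×10^-4) / 5.370×10^-7 = 5.18

Ω = 5.18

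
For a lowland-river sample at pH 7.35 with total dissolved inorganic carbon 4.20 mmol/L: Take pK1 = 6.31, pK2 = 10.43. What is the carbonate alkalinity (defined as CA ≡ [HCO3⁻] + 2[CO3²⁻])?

CA = 3.85 mmol/L

CA = [HCO3⁻] + 2[CO3²⁻] = (α₁ + 2α₂)·DIC
At pH 7.35: [H⁺]/K1 = 10^-1.04 = 0.091201, K2/[H⁺] = 10^-3.08 = 0.00083176
α₁ = 1/(1 + 0.091201 + 0.00083176) = 1/1.0920 = 0.9157; α₂ = α₁·K2/[H⁺] = 0.0007617
α₁ + 2α₂ = 0.9172
CA = 0.9172 × 4.20 = 3.85 mmol/L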